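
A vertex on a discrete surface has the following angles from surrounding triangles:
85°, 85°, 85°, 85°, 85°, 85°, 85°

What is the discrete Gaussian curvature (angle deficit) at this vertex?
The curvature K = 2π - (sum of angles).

Sum of angles = 595°. K = 360° - 595° = -235° = -47π/36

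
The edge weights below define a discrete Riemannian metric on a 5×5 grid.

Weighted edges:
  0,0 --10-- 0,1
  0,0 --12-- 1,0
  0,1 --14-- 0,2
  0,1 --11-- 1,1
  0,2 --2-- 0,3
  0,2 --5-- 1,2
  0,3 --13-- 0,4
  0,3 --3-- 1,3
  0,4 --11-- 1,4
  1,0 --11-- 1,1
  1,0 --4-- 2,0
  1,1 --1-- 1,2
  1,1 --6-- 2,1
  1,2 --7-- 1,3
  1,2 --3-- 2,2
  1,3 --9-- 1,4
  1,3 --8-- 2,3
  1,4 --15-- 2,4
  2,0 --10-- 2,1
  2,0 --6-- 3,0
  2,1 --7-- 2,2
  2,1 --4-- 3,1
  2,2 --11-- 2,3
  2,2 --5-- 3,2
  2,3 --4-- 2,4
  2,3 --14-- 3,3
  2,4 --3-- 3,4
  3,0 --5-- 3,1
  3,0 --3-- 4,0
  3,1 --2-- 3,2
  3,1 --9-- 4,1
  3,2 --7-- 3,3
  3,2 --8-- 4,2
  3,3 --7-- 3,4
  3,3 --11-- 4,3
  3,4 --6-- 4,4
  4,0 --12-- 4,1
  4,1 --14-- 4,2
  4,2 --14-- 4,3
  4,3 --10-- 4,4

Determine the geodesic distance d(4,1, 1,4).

Shortest path: 4,1 → 3,1 → 3,2 → 2,2 → 1,2 → 1,3 → 1,4, total weight = 35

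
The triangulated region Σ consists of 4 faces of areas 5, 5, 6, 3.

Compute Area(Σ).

5 + 5 + 6 + 3 = 19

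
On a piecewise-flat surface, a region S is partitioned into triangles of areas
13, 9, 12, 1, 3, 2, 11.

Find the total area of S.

13 + 9 + 12 + 1 + 3 + 2 + 11 = 51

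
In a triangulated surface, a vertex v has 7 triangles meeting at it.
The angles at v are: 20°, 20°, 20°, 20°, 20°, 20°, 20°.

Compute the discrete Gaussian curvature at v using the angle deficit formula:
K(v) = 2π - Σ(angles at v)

Sum of angles = 140°. K = 360° - 140° = 220° = 11π/9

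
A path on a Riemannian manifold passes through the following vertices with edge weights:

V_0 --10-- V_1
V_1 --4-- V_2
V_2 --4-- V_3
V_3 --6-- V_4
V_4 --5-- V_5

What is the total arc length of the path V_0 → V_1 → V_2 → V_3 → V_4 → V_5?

Arc length = 10 + 4 + 4 + 6 + 5 = 29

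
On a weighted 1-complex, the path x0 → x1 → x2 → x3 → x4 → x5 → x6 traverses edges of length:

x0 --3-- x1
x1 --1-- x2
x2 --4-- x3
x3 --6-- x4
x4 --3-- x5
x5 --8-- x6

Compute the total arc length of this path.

Arc length = 3 + 1 + 4 + 6 + 3 + 8 = 25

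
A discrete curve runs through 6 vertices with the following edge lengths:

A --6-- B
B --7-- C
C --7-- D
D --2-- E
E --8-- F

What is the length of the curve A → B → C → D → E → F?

Arc length = 6 + 7 + 7 + 2 + 8 = 30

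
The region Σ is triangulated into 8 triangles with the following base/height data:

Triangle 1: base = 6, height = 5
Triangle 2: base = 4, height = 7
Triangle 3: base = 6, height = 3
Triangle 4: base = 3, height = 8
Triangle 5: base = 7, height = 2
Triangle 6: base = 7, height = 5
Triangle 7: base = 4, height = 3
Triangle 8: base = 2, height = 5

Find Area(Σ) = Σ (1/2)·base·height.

(1/2)×6×5 + (1/2)×4×7 + (1/2)×6×3 + (1/2)×3×8 + (1/2)×7×2 + (1/2)×7×5 + (1/2)×4×3 + (1/2)×2×5 = 85.5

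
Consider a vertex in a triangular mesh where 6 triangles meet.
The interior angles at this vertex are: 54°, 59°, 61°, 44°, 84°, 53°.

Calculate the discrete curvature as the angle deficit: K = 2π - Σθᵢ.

Sum of angles = 355°. K = 360° - 355° = 5° = π/36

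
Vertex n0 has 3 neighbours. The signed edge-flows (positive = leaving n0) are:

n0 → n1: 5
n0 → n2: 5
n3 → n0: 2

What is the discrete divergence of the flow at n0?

Divergence = sum of outgoing flows = 5 + 5 + (-2) = 8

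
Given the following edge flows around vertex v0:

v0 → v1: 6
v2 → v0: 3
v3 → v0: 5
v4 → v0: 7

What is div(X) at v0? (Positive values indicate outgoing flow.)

Divergence = sum of outgoing flows = 6 + (-3) + (-5) + (-7) = -9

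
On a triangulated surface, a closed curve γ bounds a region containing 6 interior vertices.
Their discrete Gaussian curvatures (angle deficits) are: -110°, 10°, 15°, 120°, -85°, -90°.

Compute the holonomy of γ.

Holonomy = total enclosed curvature = (-110°) + 10° + 15° + 120° + (-85°) + (-90°) = -140°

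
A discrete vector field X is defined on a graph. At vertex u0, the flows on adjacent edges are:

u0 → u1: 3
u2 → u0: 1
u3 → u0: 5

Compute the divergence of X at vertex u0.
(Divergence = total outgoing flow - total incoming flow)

Divergence = sum of outgoing flows = 3 + (-1) + (-5) = -3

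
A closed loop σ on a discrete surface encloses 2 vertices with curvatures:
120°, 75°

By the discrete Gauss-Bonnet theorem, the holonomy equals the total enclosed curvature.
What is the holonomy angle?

Holonomy = total enclosed curvature = 120° + 75° = 195°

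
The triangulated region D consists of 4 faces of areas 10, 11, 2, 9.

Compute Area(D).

10 + 11 + 2 + 9 = 32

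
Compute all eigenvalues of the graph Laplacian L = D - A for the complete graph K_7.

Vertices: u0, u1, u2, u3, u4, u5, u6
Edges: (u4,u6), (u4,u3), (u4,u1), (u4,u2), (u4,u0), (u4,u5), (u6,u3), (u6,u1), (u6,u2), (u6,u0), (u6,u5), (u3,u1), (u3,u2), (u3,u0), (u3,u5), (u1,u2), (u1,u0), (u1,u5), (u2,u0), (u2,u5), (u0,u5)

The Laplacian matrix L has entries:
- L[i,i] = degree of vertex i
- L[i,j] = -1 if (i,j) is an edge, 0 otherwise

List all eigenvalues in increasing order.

For the complete graph K_n, L = nI − J (J = all-ones matrix). J has eigenvalues n (once, eigenvector 𝟙) and 0 (multiplicity n−1), so L has eigenvalues 0 (once) and n (multiplicity n−1). Here n = 7: eigenvalue 0 once and 7 with multiplicity 6.
Laplacian eigenvalues (increasing order): [0.0, 7.0, 7.0, 7.0, 7.0, 7.0, 7.0]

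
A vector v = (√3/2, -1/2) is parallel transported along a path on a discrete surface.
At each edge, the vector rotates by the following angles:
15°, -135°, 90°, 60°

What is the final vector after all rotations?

Total rotation: 15° + (-135°) + 90° + 60° = 30°. Final vector: (1, 0)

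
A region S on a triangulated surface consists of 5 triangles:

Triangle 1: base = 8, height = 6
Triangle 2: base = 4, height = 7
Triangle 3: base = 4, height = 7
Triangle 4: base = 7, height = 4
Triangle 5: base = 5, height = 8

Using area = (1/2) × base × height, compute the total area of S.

(1/2)×8×6 + (1/2)×4×7 + (1/2)×4×7 + (1/2)×7×4 + (1/2)×5×8 = 86.0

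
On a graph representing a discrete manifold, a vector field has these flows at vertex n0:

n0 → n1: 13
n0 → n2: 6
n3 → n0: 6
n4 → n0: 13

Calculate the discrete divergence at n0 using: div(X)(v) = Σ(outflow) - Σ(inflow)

Divergence = sum of outgoing flows = 13 + 6 + (-6) + (-13) = 0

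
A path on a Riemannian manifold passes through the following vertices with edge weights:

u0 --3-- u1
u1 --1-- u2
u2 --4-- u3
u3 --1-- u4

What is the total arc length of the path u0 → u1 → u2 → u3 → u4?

Arc length = 3 + 1 + 4 + 1 = 9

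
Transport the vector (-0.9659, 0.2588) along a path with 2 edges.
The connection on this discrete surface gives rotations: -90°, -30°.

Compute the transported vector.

Total rotation: (-90°) + (-30°) = -120°. Final vector: (0.7071, 0.7071)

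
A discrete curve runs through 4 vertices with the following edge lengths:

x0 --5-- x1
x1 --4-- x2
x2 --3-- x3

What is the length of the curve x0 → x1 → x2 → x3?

Arc length = 5 + 4 + 3 = 12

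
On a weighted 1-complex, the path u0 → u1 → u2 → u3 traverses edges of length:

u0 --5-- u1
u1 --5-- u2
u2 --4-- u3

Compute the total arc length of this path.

Arc length = 5 + 5 + 4 = 14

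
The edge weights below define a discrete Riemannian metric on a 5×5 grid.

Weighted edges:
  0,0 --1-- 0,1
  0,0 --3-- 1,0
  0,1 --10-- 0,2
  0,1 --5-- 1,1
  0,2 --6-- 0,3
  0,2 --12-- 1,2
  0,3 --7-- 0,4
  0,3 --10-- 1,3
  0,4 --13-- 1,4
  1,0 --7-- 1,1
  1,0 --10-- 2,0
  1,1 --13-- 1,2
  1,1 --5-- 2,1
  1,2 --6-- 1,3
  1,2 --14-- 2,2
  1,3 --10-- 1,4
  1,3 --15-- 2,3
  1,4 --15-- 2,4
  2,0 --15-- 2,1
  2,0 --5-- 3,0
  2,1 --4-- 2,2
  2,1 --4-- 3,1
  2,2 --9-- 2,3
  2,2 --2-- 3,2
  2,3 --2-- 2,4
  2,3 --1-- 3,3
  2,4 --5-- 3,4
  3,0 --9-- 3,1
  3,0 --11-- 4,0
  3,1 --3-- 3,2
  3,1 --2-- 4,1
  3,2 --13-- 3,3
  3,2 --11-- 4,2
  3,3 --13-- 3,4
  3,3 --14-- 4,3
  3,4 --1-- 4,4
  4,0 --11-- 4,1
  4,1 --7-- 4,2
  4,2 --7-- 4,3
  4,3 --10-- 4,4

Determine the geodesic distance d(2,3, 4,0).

Shortest path: 2,3 → 2,2 → 3,2 → 3,1 → 4,1 → 4,0, total weight = 27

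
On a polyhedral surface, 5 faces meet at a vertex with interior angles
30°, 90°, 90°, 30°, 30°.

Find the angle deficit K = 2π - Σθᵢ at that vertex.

Sum of angles = 270°. K = 360° - 270° = 90°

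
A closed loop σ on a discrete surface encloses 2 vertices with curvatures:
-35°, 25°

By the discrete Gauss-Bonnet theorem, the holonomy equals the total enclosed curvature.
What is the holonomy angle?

Holonomy = total enclosed curvature = (-35°) + 25° = -10°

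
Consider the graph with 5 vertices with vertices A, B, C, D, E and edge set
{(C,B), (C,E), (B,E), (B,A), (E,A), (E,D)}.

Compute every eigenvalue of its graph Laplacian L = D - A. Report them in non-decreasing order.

Degrees: deg(A) = 2, deg(B) = 3, deg(C) = 2, deg(D) = 1, deg(E) = 4.
L = D − A with rows/columns ordered (A, B, C, D, E):
  [ 2, -1,  0,  0, -1]
  [-1,  3, -1,  0, -1]
  [ 0, -1,  2,  0, -1]
  [ 0,  0,  0,  1, -1]
  [-1, -1, -1, -1,  4]
Characteristic polynomial: det(λI − L) = λ(λ − 1)(λ − 2)(λ − 4)(λ − 5).
Roots: λ = 0; (λ − 1) = 0 ⇒ λ = 1; (λ − 2) = 0 ⇒ λ = 2; (λ − 4) = 0 ⇒ λ = 4; (λ − 5) = 0 ⇒ λ = 5.
(Check: the roots sum (with multiplicity) to 12, matching trace L = Σdeg = 2·6 = 12.)
Laplacian eigenvalues (increasing order): [0.0, 1.0, 2.0, 4.0, 5.0]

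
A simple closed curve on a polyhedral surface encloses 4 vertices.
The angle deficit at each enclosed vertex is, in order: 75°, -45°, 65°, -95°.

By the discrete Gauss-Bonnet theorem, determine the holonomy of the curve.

Holonomy = total enclosed curvature = 75° + (-45°) + 65° + (-95°) = 0°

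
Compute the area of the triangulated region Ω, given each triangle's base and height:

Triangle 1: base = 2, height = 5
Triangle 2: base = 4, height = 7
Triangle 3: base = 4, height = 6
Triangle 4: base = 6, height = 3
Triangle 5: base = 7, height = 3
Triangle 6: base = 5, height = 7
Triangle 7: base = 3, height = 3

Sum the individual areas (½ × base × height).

(1/2)×2×5 + (1/2)×4×7 + (1/2)×4×6 + (1/2)×6×3 + (1/2)×7×3 + (1/2)×5×7 + (1/2)×3×3 = 72.5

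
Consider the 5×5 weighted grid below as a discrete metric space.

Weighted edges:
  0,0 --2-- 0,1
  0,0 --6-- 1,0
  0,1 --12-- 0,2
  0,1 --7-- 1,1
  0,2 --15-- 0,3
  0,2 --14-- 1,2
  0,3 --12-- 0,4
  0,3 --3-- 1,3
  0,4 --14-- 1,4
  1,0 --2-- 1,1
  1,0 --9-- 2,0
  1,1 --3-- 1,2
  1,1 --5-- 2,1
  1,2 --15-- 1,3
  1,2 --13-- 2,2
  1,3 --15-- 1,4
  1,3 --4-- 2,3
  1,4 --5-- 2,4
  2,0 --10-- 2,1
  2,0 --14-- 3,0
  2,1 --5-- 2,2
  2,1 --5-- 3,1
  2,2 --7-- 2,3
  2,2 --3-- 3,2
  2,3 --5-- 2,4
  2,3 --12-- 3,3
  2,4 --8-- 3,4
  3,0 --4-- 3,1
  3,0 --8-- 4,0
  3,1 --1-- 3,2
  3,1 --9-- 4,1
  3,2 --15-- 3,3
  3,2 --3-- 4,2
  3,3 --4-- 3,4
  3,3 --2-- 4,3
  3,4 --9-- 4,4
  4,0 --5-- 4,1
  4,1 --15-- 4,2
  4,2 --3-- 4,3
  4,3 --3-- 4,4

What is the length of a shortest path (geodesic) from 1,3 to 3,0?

Shortest path: 1,3 → 2,3 → 2,2 → 3,2 → 3,1 → 3,0, total weight = 19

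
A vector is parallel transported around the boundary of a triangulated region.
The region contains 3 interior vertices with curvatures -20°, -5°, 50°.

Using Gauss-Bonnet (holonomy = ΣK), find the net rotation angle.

Holonomy = total enclosed curvature = (-20°) + (-5°) + 50° = 25°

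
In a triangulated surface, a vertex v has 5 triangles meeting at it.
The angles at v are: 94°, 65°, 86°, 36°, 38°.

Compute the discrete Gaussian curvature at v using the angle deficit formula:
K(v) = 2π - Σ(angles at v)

Sum of angles = 319°. K = 360° - 319° = 41° = 41π/180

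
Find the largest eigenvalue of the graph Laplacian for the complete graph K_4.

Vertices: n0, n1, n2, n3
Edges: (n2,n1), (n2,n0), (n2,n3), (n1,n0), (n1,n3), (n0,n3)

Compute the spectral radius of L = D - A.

For the complete graph K_n, L = nI − J (J = all-ones matrix). J has eigenvalues n (once, eigenvector 𝟙) and 0 (multiplicity n−1), so L has eigenvalues 0 (once) and n (multiplicity n−1). Here n = 4: eigenvalue 0 once and 4 with multiplicity 3.
Laplacian eigenvalues: [0.0, 4.0, 4.0, 4.0]. Largest eigenvalue (spectral radius) = 4.0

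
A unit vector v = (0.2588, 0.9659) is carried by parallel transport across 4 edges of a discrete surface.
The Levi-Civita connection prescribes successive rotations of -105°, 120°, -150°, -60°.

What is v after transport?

Total rotation: (-105°) + 120° + (-150°) + (-60°) = -195° ≡ 165° (mod 360°). Final vector: (-0.5000, -0.8660)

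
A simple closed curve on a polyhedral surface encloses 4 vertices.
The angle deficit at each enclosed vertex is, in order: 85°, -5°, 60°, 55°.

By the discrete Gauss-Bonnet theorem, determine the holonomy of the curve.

Holonomy = total enclosed curvature = 85° + (-5°) + 60° + 55° = 195°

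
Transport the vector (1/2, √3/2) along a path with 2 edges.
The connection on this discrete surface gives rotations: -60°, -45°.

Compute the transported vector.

Total rotation: (-60°) + (-45°) = -105°. Final vector: (0.7071, -0.7071)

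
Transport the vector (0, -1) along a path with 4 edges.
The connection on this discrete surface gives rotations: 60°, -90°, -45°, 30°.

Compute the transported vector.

Total rotation: 60° + (-90°) + (-45°) + 30° = -45°. Final vector: (-0.7071, -0.7071)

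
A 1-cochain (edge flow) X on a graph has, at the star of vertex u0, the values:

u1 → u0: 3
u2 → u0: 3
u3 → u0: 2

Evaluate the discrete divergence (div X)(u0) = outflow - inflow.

Divergence = sum of outgoing flows = (-3) + (-3) + (-2) = -8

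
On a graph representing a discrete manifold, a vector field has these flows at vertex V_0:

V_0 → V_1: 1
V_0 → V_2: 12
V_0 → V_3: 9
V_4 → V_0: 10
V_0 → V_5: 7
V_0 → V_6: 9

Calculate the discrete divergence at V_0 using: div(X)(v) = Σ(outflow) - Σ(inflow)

Divergence = sum of outgoing flows = 1 + 12 + 9 + (-10) + 7 + 9 = 28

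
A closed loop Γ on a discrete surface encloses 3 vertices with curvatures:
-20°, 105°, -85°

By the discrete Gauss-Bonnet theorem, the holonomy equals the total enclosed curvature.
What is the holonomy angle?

Holonomy = total enclosed curvature = (-20°) + 105° + (-85°) = 0°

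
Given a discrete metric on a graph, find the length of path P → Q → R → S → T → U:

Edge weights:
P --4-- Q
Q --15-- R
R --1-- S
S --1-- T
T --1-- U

Arc length = 4 + 15 + 1 + 1 + 1 = 22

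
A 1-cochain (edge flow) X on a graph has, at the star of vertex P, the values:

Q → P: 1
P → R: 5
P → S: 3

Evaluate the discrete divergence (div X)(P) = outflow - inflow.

Divergence = sum of outgoing flows = (-1) + 5 + 3 = 7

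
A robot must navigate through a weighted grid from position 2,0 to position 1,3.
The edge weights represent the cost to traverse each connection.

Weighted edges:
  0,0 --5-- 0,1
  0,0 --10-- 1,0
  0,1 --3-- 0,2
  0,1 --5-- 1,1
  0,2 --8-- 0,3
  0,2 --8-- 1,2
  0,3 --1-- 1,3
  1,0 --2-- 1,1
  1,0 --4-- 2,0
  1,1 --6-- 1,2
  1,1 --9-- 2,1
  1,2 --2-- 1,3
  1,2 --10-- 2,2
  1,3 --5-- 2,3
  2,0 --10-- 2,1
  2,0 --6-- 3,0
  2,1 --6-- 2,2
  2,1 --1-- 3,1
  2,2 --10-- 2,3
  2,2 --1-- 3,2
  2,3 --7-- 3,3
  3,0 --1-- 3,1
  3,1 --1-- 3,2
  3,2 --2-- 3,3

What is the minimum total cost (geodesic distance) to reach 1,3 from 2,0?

Shortest path: 2,0 → 1,0 → 1,1 → 1,2 → 1,3, total weight = 14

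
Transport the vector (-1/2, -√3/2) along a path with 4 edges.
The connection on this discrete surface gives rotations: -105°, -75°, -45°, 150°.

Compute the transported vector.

Total rotation: (-105°) + (-75°) + (-45°) + 150° = -75°. Final vector: (-0.9659, 0.2588)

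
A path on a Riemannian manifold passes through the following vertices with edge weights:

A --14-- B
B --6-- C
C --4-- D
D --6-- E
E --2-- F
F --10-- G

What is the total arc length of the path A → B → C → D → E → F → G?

Arc length = 14 + 6 + 4 + 6 + 2 + 10 = 42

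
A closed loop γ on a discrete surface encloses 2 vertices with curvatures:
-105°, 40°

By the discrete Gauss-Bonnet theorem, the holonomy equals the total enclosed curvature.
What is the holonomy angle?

Holonomy = total enclosed curvature = (-105°) + 40° = -65°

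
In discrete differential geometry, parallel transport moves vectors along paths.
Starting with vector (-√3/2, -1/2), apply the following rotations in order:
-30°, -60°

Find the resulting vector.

Total rotation: (-30°) + (-60°) = -90°. Final vector: (-0.5000, 0.8660)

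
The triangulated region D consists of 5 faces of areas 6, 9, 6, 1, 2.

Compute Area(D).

6 + 9 + 6 + 1 + 2 = 24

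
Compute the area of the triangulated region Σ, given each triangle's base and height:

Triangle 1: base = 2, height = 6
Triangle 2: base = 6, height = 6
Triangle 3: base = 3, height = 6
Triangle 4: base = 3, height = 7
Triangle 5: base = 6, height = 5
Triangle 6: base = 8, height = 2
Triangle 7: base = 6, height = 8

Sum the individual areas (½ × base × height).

(1/2)×2×6 + (1/2)×6×6 + (1/2)×3×6 + (1/2)×3×7 + (1/2)×6×5 + (1/2)×8×2 + (1/2)×6×8 = 90.5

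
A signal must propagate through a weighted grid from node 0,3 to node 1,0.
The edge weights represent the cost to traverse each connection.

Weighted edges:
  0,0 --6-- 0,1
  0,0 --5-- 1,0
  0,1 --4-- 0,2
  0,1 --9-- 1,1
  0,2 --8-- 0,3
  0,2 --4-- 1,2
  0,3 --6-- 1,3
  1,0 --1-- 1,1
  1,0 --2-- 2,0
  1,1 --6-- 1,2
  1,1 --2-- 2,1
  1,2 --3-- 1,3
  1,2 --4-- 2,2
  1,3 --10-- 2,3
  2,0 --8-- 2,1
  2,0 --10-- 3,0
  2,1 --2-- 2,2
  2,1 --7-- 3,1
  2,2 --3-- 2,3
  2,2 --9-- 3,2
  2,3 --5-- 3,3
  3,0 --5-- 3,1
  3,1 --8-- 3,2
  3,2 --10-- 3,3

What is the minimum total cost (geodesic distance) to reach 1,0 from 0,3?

Shortest path: 0,3 → 1,3 → 1,2 → 1,1 → 1,0, total weight = 16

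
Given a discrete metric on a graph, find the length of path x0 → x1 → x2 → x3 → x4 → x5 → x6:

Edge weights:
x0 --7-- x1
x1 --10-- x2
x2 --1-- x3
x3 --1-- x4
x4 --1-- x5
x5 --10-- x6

Arc length = 7 + 10 + 1 + 1 + 1 + 10 = 30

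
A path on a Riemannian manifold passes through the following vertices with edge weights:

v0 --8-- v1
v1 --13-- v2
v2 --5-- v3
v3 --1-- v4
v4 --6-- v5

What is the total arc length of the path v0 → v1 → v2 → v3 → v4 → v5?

Arc length = 8 + 13 + 5 + 1 + 6 = 33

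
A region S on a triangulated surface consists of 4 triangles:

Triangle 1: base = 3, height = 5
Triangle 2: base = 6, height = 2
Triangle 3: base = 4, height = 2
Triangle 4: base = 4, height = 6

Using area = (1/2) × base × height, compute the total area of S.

(1/2)×3×5 + (1/2)×6×2 + (1/2)×4×2 + (1/2)×4×6 = 29.5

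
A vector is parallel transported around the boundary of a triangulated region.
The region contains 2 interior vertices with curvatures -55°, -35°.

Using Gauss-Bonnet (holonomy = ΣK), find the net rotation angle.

Holonomy = total enclosed curvature = (-55°) + (-35°) = -90°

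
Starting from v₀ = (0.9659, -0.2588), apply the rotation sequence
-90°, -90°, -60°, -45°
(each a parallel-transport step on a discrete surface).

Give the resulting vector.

Total rotation: (-90°) + (-90°) + (-60°) + (-45°) = -285° ≡ 75° (mod 360°). Final vector: (0.5000, 0.8660)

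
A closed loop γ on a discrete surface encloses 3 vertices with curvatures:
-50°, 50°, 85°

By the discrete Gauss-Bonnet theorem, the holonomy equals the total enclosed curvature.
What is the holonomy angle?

Holonomy = total enclosed curvature = (-50°) + 50° + 85° = 85°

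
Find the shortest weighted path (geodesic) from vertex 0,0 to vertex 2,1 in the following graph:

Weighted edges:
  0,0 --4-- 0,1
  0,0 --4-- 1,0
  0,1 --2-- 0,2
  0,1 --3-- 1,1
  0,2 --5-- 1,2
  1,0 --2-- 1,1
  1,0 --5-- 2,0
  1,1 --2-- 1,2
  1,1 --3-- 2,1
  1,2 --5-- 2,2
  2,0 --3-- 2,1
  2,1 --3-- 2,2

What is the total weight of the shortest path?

Shortest path: 0,0 → 1,0 → 1,1 → 2,1, total weight = 9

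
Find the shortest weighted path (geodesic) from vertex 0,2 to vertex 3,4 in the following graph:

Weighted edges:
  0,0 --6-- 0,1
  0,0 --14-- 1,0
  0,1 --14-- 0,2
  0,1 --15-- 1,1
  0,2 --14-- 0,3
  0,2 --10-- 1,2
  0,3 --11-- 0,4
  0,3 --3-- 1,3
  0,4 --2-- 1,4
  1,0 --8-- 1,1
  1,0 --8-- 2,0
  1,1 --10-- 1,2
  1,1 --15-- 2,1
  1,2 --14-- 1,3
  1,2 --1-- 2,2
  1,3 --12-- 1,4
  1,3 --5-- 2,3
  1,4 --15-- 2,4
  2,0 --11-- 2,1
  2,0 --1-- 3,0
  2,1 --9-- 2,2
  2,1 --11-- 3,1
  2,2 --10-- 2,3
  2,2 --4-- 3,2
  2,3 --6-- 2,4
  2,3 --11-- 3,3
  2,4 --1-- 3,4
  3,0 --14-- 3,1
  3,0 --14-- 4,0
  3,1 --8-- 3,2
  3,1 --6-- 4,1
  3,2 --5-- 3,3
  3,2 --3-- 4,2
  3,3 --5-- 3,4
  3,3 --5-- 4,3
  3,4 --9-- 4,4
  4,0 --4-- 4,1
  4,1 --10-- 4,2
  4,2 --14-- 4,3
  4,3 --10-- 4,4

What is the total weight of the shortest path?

Shortest path: 0,2 → 1,2 → 2,2 → 3,2 → 3,3 → 3,4, total weight = 25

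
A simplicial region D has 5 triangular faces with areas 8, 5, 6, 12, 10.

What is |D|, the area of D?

8 + 5 + 6 + 12 + 10 = 41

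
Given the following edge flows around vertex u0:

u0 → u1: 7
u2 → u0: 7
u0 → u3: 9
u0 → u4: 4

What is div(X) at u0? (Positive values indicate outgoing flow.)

Divergence = sum of outgoing flows = 7 + (-7) + 9 + 4 = 13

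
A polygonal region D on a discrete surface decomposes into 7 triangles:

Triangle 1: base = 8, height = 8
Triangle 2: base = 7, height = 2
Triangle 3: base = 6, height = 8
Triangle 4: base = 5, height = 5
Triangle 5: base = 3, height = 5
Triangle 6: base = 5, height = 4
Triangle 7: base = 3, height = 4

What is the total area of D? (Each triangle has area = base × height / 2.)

(1/2)×8×8 + (1/2)×7×2 + (1/2)×6×8 + (1/2)×5×5 + (1/2)×3×5 + (1/2)×5×4 + (1/2)×3×4 = 99.0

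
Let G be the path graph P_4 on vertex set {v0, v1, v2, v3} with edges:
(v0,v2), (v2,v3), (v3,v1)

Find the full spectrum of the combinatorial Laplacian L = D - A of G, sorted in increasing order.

The path graph P_n has Laplacian eigenvalues λ_k = 2 − 2cos(kπ/n), k = 0, 1, …, n−1. Here n = 4:
k=0: 2 − 2cos(0) = 0.0; k=1: 2 − 2cos(π/4) = 0.5858; k=2: 2 − 2cos(π/2) = 2.0; k=3: 2 − 2cos(3π/4) = 3.4142.
Laplacian eigenvalues (increasing order): [0.0, 0.5858, 2.0, 3.4142]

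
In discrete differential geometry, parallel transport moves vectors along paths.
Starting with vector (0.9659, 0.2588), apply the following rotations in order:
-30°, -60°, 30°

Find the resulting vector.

Total rotation: (-30°) + (-60°) + 30° = -60°. Final vector: (0.7071, -0.7071)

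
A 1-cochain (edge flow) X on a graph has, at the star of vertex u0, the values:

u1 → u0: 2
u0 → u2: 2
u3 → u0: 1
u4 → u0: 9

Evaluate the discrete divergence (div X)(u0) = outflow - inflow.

Divergence = sum of outgoing flows = (-2) + 2 + (-1) + (-9) = -10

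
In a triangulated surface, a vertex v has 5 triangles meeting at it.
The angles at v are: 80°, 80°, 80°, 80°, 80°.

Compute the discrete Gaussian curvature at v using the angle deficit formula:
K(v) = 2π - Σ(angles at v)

Sum of angles = 400°. K = 360° - 400° = -40° = -2π/9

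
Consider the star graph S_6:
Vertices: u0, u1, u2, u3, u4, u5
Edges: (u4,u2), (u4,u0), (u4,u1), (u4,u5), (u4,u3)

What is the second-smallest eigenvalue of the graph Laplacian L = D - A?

The star S_6 is the complete bipartite graph K_{1,5} (one hub of degree 5, 5 leaves of degree 1). The Laplacian spectrum of K_{p,q} is 0, p (multiplicity q−1), q (multiplicity p−1), p+q. With p = 1, q = 5: 0 once, 1 with multiplicity 4, and 6 once. (Check: trace L = sum of degrees = 10 = 4·1 + 6.)
Laplacian eigenvalues: [0.0, 1.0, 1.0, 1.0, 1.0, 6.0]. Algebraic connectivity (smallest non-zero eigenvalue) = 1.0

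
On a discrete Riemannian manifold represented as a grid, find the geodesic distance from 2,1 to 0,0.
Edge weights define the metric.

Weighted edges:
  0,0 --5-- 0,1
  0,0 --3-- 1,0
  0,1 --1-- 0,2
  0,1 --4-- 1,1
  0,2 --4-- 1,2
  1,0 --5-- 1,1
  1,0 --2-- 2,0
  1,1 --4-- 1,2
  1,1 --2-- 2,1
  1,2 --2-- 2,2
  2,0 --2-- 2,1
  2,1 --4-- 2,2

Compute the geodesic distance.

Shortest path: 2,1 → 2,0 → 1,0 → 0,0, total weight = 7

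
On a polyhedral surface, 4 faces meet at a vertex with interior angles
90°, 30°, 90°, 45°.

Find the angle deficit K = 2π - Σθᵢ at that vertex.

Sum of angles = 255°. K = 360° - 255° = 105° = 7π/12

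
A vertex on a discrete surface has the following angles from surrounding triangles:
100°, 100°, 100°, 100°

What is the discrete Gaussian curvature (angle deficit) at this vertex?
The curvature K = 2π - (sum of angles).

Sum of angles = 400°. K = 360° - 400° = -40°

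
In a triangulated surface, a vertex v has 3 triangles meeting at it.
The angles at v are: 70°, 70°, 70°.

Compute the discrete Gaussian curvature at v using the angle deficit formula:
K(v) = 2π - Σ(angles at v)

Sum of angles = 210°. K = 360° - 210° = 150° = 5π/6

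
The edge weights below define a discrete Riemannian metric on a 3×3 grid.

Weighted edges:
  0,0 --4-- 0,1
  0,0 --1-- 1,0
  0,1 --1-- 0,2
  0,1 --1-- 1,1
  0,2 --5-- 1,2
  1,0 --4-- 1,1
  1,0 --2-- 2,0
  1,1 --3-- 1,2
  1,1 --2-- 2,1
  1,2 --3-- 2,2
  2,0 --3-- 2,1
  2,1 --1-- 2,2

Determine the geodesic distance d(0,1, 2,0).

Shortest path: 0,1 → 1,1 → 2,1 → 2,0, total weight = 6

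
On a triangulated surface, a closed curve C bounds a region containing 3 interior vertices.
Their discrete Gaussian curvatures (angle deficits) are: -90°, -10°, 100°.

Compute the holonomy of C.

Holonomy = total enclosed curvature = (-90°) + (-10°) + 100° = 0°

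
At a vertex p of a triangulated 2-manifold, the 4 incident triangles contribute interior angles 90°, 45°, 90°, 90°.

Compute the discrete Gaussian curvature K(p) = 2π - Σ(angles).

Sum of angles = 315°. K = 360° - 315° = 45°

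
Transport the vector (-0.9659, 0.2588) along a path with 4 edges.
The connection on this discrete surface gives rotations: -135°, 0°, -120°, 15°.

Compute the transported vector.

Total rotation: (-135°) + 0° + (-120°) + 15° = -240° ≡ 120° (mod 360°). Final vector: (0.2588, -0.9659)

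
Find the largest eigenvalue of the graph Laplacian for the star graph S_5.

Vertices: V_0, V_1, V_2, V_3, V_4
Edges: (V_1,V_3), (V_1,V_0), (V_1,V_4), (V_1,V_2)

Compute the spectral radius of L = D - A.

The star S_5 is the complete bipartite graph K_{1,4} (one hub of degree 4, 4 leaves of degree 1). The Laplacian spectrum of K_{p,q} is 0, p (multiplicity q−1), q (multiplicity p−1), p+q. With p = 1, q = 4: 0 once, 1 with multiplicity 3, and 5 once. (Check: trace L = sum of degrees = 8 = 3·1 + 5.)
Laplacian eigenvalues: [0.0, 1.0, 1.0, 1.0, 5.0]. Largest eigenvalue (spectral radius) = 5.0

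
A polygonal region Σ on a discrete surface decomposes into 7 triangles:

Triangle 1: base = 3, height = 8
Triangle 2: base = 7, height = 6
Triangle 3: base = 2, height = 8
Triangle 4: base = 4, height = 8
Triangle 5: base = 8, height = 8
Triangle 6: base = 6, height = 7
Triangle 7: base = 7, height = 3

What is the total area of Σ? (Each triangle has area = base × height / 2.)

(1/2)×3×8 + (1/2)×7×6 + (1/2)×2×8 + (1/2)×4×8 + (1/2)×8×8 + (1/2)×6×7 + (1/2)×7×3 = 120.5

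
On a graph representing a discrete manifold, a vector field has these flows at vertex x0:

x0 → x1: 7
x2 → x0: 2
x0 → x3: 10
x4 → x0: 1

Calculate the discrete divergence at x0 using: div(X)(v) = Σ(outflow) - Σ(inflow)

Divergence = sum of outgoing flows = 7 + (-2) + 10 + (-1) = 14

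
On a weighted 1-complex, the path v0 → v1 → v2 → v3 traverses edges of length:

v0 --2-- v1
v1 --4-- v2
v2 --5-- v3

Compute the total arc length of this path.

Arc length = 2 + 4 + 5 = 11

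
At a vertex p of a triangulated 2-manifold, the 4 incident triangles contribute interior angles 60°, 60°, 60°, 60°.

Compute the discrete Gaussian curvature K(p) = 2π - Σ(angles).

Sum of angles = 240°. K = 360° - 240° = 120° = 2π/3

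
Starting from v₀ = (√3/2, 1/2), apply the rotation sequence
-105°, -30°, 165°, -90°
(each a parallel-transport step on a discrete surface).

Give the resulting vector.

Total rotation: (-105°) + (-30°) + 165° + (-90°) = -60°. Final vector: (0.8660, -0.5000)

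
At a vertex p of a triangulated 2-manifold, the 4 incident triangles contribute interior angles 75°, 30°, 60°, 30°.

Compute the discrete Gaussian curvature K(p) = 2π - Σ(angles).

Sum of angles = 195°. K = 360° - 195° = 165° = 11π/12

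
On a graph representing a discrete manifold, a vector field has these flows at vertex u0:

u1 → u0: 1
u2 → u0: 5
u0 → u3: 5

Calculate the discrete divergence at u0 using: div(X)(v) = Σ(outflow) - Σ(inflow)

Divergence = sum of outgoing flows = (-1) + (-5) + 5 = -1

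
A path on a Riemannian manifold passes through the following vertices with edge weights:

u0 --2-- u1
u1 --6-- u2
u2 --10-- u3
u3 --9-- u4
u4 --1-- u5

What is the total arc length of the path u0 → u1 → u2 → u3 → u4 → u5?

Arc length = 2 + 6 + 10 + 9 + 1 = 28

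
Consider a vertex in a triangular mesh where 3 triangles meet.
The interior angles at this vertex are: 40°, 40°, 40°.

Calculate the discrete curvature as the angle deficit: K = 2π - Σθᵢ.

Sum of angles = 120°. K = 360° - 120° = 240°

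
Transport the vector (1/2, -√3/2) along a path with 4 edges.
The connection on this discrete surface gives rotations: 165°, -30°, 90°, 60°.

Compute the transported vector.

Total rotation: 165° + (-30°) + 90° + 60° = 285° ≡ -75° (mod 360°). Final vector: (-0.7071, -0.7071)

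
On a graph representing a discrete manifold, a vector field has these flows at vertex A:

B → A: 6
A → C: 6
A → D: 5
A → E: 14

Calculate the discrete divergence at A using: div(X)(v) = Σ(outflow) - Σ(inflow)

Divergence = sum of outgoing flows = (-6) + 6 + 5 + 14 = 19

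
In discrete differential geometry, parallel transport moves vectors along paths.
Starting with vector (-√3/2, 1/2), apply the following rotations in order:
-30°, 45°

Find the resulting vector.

Total rotation: (-30°) + 45° = 15°. Final vector: (-0.9659, 0.2588)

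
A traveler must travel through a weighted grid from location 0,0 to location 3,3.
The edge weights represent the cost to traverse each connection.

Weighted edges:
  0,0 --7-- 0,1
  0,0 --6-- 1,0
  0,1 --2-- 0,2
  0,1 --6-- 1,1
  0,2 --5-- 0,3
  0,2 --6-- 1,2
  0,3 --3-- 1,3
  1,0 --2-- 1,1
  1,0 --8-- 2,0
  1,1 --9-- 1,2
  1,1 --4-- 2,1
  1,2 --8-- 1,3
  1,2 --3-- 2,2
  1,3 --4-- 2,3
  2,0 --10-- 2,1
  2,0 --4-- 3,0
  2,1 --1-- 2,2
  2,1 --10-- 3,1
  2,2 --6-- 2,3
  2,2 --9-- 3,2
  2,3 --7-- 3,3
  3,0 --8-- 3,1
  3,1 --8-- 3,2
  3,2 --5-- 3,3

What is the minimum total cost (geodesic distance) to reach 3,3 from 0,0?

Shortest path: 0,0 → 1,0 → 1,1 → 2,1 → 2,2 → 2,3 → 3,3, total weight = 26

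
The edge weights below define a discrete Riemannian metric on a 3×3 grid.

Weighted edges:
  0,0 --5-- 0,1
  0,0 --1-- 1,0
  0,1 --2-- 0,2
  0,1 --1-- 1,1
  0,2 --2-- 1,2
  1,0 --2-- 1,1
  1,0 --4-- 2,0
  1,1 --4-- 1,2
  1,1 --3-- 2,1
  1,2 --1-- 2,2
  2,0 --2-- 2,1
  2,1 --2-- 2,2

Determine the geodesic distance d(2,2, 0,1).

Shortest path: 2,2 → 1,2 → 0,2 → 0,1, total weight = 5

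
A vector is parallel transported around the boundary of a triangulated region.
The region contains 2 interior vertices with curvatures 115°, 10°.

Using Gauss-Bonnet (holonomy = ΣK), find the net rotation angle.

Holonomy = total enclosed curvature = 115° + 10° = 125°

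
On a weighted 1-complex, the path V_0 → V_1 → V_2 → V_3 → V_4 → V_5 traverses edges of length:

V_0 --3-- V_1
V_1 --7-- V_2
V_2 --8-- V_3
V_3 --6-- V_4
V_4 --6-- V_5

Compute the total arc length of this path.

Arc length = 3 + 7 + 8 + 6 + 6 = 30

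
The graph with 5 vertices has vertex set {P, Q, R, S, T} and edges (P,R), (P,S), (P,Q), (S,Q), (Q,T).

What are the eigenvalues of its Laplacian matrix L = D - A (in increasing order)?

Degrees: deg(P) = 3, deg(Q) = 3, deg(R) = 1, deg(S) = 2, deg(T) = 1.
L = D − A with rows/columns ordered (P, Q, R, S, T):
  [ 3, -1, -1, -1,  0]
  [-1,  3,  0, -1, -1]
  [-1,  0,  1,  0,  0]
  [-1, -1,  0,  2,  0]
  [ 0, -1,  0,  0,  1]
Characteristic polynomial: det(λI − L) = λ(λ² − 5λ + 3)(λ² − 5λ + 5).
Roots: λ = 0; (λ² − 5λ + 3) = 0 ⇒ λ = (5 ± √13)/2 ≈ 0.6972, 4.3028; (λ² − 5λ + 5) = 0 ⇒ λ = (5 ± √5)/2 ≈ 1.382, 3.618.
(Check: the roots sum (with multiplicity) to 10, matching trace L = Σdeg = 2·5 = 10.)
Laplacian eigenvalues (increasing order): [0.0, 0.6972, 1.382, 3.618, 4.3028]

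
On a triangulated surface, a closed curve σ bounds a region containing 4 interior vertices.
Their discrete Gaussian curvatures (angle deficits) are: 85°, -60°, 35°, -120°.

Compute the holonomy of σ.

Holonomy = total enclosed curvature = 85° + (-60°) + 35° + (-120°) = -60°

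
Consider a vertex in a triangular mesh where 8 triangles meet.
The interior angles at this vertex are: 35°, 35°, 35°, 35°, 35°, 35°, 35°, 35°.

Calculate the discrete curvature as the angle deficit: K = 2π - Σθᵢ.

Sum of angles = 280°. K = 360° - 280° = 80°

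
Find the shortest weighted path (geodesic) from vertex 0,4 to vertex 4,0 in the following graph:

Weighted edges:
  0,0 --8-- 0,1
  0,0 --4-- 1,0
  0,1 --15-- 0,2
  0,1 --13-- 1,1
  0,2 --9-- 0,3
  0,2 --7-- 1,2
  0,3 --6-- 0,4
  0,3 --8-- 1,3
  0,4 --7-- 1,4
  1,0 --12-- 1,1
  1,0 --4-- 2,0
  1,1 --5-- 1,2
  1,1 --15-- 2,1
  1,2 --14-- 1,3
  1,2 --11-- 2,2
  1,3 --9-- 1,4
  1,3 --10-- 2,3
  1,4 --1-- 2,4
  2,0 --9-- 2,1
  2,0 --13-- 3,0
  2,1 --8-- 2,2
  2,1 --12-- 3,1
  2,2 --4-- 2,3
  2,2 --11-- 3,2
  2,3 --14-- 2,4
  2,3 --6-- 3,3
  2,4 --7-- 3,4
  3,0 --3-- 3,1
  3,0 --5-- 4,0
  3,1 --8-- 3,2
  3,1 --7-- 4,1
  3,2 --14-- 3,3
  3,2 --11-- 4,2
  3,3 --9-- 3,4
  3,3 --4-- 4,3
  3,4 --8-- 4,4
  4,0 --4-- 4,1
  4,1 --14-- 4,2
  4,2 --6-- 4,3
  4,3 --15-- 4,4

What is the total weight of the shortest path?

Shortest path: 0,4 → 1,4 → 2,4 → 3,4 → 3,3 → 4,3 → 4,2 → 4,1 → 4,0, total weight = 52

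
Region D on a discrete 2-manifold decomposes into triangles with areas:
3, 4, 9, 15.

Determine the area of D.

3 + 4 + 9 + 15 = 31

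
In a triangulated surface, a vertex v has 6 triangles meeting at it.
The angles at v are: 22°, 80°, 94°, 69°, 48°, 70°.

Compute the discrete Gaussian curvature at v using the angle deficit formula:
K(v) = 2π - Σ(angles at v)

Sum of angles = 383°. K = 360° - 383° = -23° = -23π/180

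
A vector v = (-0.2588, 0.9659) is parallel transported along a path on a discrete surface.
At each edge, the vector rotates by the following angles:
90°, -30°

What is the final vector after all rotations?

Total rotation: 90° + (-30°) = 60°. Final vector: (-0.9659, 0.2588)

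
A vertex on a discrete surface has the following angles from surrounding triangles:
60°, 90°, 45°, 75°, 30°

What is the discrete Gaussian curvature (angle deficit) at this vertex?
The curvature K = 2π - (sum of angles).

Sum of angles = 300°. K = 360° - 300° = 60° = π/3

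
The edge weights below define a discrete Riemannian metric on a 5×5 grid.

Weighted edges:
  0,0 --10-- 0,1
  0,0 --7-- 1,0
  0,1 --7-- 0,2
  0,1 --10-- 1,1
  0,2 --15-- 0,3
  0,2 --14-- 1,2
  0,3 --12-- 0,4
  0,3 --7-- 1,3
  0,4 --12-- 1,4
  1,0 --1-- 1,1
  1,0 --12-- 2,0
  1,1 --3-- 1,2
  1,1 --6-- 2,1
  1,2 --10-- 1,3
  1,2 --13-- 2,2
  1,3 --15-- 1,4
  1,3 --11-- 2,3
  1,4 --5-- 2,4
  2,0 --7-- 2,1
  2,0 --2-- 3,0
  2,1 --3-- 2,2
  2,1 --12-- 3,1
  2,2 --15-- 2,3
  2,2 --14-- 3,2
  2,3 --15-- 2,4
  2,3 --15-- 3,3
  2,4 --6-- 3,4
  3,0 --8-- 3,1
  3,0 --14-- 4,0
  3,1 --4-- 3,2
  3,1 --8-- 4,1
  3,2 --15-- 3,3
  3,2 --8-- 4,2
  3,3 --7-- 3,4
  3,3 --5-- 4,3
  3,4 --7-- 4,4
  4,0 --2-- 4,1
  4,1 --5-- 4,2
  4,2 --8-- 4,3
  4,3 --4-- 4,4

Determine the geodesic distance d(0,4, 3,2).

Shortest path: 0,4 → 1,4 → 2,4 → 3,4 → 3,3 → 3,2, total weight = 45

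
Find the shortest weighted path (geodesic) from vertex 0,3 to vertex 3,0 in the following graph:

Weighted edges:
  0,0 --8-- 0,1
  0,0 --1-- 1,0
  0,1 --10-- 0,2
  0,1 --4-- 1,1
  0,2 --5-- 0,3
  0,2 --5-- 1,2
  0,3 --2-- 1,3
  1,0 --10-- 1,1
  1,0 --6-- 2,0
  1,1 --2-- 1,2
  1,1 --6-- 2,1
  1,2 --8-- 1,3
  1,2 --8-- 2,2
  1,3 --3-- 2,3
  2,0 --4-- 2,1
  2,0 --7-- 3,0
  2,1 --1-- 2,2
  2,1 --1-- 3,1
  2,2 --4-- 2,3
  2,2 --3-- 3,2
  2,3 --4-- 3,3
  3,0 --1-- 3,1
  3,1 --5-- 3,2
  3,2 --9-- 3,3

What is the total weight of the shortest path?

Shortest path: 0,3 → 1,3 → 2,3 → 2,2 → 2,1 → 3,1 → 3,0, total weight = 12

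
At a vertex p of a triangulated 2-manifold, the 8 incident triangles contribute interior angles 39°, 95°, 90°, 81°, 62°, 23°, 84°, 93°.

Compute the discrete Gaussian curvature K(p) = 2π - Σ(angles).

Sum of angles = 567°. K = 360° - 567° = -207° = -23π/20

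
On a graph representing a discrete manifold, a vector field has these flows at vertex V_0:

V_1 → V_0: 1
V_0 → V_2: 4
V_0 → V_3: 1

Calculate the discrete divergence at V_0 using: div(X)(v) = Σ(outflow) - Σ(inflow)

Divergence = sum of outgoing flows = (-1) + 4 + 1 = 4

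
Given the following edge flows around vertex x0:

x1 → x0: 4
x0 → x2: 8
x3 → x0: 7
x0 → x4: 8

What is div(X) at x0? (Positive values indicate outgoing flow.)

Divergence = sum of outgoing flows = (-4) + 8 + (-7) + 8 = 5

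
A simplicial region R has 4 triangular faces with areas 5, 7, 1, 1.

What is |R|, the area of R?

5 + 7 + 1 + 1 = 14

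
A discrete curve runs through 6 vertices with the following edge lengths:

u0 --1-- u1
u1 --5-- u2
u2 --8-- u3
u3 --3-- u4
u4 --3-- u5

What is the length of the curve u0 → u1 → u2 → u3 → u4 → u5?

Arc length = 1 + 5 + 8 + 3 + 3 = 20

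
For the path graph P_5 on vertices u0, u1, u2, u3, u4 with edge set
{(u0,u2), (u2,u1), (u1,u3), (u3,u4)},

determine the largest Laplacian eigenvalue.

The path graph P_n has Laplacian eigenvalues λ_k = 2 − 2cos(kπ/n), k = 0, 1, …, n−1. Here n = 5:
k=0: 2 − 2cos(0) = 0.0; k=1: 2 − 2cos(π/5) = 0.382; k=2: 2 − 2cos(2π/5) = 1.382; k=3: 2 − 2cos(3π/5) = 2.618; k=4: 2 − 2cos(4π/5) = 3.618.
Laplacian eigenvalues: [0.0, 0.382, 1.382, 2.618, 3.618]. Largest eigenvalue (spectral radius) = 3.618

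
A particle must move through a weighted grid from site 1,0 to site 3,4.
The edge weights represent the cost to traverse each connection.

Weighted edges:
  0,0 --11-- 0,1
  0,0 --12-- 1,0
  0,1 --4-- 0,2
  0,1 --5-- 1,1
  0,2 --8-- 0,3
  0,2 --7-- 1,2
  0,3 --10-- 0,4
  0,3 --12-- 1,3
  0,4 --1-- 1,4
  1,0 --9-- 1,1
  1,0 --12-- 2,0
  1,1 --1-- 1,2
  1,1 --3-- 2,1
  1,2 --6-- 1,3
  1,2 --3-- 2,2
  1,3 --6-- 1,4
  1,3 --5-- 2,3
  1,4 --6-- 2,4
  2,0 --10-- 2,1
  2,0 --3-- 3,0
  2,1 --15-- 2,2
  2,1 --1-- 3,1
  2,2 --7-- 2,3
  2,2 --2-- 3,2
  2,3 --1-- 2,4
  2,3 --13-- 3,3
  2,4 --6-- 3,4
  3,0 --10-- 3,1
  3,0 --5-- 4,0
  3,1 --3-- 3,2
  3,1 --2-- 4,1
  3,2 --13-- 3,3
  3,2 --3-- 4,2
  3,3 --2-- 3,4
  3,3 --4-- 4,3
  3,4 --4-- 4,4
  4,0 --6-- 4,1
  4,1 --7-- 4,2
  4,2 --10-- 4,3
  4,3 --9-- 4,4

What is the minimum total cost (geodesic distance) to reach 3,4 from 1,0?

Shortest path: 1,0 → 1,1 → 1,2 → 2,2 → 2,3 → 2,4 → 3,4, total weight = 27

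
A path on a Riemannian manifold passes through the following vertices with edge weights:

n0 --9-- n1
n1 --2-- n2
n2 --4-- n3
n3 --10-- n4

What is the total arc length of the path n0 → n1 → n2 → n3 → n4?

Arc length = 9 + 2 + 4 + 10 = 25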